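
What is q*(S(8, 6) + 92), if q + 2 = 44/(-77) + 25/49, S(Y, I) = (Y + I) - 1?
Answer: -1515/7 ≈ -216.43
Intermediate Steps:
S(Y, I) = -1 + I + Y (S(Y, I) = (I + Y) - 1 = -1 + I + Y)
q = -101/49 (q = -2 + (44/(-77) + 25/49) = -2 + (44*(-1/77) + 25*(1/49)) = -2 + (-4/7 + 25/49) = -2 - 3/49 = -101/49 ≈ -2.0612)
q*(S(8, 6) + 92) = -101*((-1 + 6 + 8) + 92)/49 = -101*(13 + 92)/49 = -101/49*105 = -1515/7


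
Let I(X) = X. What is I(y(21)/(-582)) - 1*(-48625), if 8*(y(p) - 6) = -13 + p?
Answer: 28299743/582 ≈ 48625.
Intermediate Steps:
y(p) = 35/8 + p/8 (y(p) = 6 + (-13 + p)/8 = 6 + (-13/8 + p/8) = 35/8 + p/8)
I(y(21)/(-582)) - 1*(-48625) = (35/8 + (1/8)*21)/(-582) - 1*(-48625) = (35/8 + 21/8)*(-1/582) + 48625 = 7*(-1/582) + 48625 = -7/582 + 48625 = 28299743/582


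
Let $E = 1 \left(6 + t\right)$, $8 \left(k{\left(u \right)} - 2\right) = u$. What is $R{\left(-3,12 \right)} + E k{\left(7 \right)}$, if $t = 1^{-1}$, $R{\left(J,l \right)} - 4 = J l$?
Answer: $- \frac{95}{8} \approx -11.875$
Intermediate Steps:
$R{\left(J,l \right)} = 4 + J l$
$t = 1$
$k{\left(u \right)} = 2 + \frac{u}{8}$
$E = 7$ ($E = 1 \left(6 + 1\right) = 1 \cdot 7 = 7$)
$R{\left(-3,12 \right)} + E k{\left(7 \right)} = \left(4 - 36\right) + 7 \left(2 + \frac{1}{8} \cdot 7\right) = \left(4 - 36\right) + 7 \left(2 + \frac{7}{8}\right) = -32 + 7 \cdot \frac{23}{8} = -32 + \frac{161}{8} = - \frac{95}{8}$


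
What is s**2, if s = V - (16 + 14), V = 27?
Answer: 9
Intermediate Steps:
s = -3 (s = 27 - (16 + 14) = 27 - 1*30 = 27 - 30 = -3)
s**2 = (-3)**2 = 9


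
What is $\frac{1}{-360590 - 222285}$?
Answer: $- \frac{1}{582875} \approx -1.7156 \cdot 10^{-6}$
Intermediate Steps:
$\frac{1}{-360590 - 222285} = \frac{1}{-582875} = - \frac{1}{582875}$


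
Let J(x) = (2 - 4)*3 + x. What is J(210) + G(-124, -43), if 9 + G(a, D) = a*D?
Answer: 5527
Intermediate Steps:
G(a, D) = -9 + D*a (G(a, D) = -9 + a*D = -9 + D*a)
J(x) = -6 + x (J(x) = -2*3 + x = -6 + x)
J(210) + G(-124, -43) = (-6 + 210) + (-9 - 43*(-124)) = 204 + (-9 + 5332) = 204 + 5323 = 5527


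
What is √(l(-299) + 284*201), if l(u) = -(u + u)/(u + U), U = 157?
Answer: √287739215/71 ≈ 238.91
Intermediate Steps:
l(u) = -2*u/(157 + u) (l(u) = -(u + u)/(u + 157) = -2*u/(157 + u))
√(l(-299) + 284*201) = √(-2*(-299)/(157 - 299) + 284*201) = √(-2*(-299)/(-142) + 57084) = √(-2*(-299)*(-1/142) + 57084) = √(-299/71 + 57084) = √(4052665/71) = √287739215/71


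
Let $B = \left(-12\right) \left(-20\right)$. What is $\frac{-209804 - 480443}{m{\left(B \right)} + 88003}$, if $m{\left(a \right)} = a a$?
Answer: $- \frac{690247}{145603} \approx -4.7406$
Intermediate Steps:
$B = 240$
$m{\left(a \right)} = a^{2}$
$\frac{-209804 - 480443}{m{\left(B \right)} + 88003} = \frac{-209804 - 480443}{240^{2} + 88003} = - \frac{690247}{57600 + 88003} = - \frac{690247}{145603}$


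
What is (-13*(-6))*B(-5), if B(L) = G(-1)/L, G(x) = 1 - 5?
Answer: 312/5 ≈ 62.400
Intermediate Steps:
G(x) = -4
B(L) = -4/L
(-13*(-6))*B(-5) = (-13*(-6))*(-4/(-5)) = 78*(-4*(-1/5)) = 78*(4/5) = 312/5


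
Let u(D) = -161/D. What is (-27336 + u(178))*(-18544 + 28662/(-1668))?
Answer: 25108443833721/49484 ≈ 5.0741e+8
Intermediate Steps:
(-27336 + u(178))*(-18544 + 28662/(-1668)) = (-27336 - 161/178)*(-18544 + 28662/(-1668)) = (-27336 - 161*1/178)*(-18544 + 28662*(-1/1668)) = (-27336 - 161/178)*(-18544 - 4777/278) = -4865969/178*(-5160009/278) = 25108443833721/49484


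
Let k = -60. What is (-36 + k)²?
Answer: 9216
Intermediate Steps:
(-36 + k)² = (-36 - 60)² = (-96)² = 9216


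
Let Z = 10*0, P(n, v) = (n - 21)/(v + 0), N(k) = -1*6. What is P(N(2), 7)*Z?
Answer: 0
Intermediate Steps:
N(k) = -6
P(n, v) = (-21 + n)/v
Z = 0
P(N(2), 7)*Z = ((-21 - 6)/7)*0 = ((⅐)*(-27))*0 = -27/7*0 = 0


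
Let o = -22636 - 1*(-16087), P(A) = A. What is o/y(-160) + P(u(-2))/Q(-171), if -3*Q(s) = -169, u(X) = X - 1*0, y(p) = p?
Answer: 1105821/27040 ≈ 40.896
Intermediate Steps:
u(X) = X (u(X) = X + 0 = X)
Q(s) = 169/3 (Q(s) = -1/3*(-169) = 169/3)
o = -6549 (o = -22636 + 16087 = -6549)
o/y(-160) + P(u(-2))/Q(-171) = -6549/(-160) - 2/169/3 = -6549*(-1/160) - 2*3/169 = 6549/160 - 6/169 = 1105821/27040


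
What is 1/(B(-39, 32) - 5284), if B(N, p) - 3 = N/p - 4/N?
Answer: -1248/6592081 ≈ -0.00018932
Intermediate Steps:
B(N, p) = 3 - 4/N + N/p (B(N, p) = 3 + (N/p - 4/N) = 3 + (-4/N + N/p) = 3 - 4/N + N/p)
1/(B(-39, 32) - 5284) = 1/((3 - 4/(-39) - 39/32) - 5284) = 1/((3 - 4*(-1/39) - 39*1/32) - 5284) = 1/((3 + 4/39 - 39/32) - 5284) = 1/(2351/1248 - 5284) = 1/(-6592081/1248) = -1248/6592081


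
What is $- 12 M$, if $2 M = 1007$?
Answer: $-6042$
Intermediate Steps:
$M = \frac{1007}{2}$ ($M = \frac{1}{2} \cdot 1007 = \frac{1007}{2} \approx 503.5$)
$- 12 M = \left(-12\right) \frac{1007}{2} = -6042$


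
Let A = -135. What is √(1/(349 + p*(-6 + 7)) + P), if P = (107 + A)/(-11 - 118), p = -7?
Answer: √5285990/4902 ≈ 0.46902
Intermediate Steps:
P = 28/129 (P = (107 - 135)/(-11 - 118) = -28/(-129) = -28*(-1/129) = 28/129 ≈ 0.21705)
√(1/(349 + p*(-6 + 7)) + P) = √(1/(349 - 7*(-6 + 7)) + 28/129) = √(1/(349 - 7*1) + 28/129) = √(1/(349 - 7) + 28/129) = √(1/342 + 28/129) = √(3235/14706) = √5285990/4902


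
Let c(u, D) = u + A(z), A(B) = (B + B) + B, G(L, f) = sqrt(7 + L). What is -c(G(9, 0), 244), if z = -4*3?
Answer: 32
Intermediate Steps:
z = -12
A(B) = 3*B (A(B) = 2*B + B = 3*B)
c(u, D) = -36 + u (c(u, D) = u + 3*(-12) = u - 36 = -36 + u)
-c(G(9, 0), 244) = -(-36 + sqrt(7 + 9)) = -(-36 + sqrt(16)) = -(-36 + 4) = -1*(-32) = 32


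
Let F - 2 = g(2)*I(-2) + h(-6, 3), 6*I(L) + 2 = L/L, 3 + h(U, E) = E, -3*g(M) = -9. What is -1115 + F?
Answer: -2227/2 ≈ -1113.5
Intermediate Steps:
g(M) = 3 (g(M) = -1/3*(-9) = 3)
h(U, E) = -3 + E
I(L) = -1/6 (I(L) = -1/3 + (L/L)/6 = -1/3 + (1/6)*1 = -1/3 + 1/6 = -1/6)
F = 3/2 (F = 2 + (3*(-1/6) + (-3 + 3)) = 2 + (-1/2 + 0) = 2 - 1/2 = 3/2 ≈ 1.5000)
-1115 + F = -1115 + 3/2 = -2227/2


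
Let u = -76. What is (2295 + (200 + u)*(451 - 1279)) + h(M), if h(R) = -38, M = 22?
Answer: -100415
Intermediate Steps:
(2295 + (200 + u)*(451 - 1279)) + h(M) = (2295 + (200 - 76)*(451 - 1279)) - 38 = (2295 + 124*(-828)) - 38 = (2295 - 102672) - 38 = -100377 - 38 = -100415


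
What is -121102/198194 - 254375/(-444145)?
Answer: -337124904/8802687413 ≈ -0.038298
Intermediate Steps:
-121102/198194 - 254375/(-444145) = -121102*1/198194 - 254375*(-1/444145) = -60551/99097 + 50875/88829 = -337124904/8802687413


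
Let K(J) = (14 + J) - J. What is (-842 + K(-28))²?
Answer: 685584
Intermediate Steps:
K(J) = 14
(-842 + K(-28))² = (-842 + 14)² = (-828)² = 685584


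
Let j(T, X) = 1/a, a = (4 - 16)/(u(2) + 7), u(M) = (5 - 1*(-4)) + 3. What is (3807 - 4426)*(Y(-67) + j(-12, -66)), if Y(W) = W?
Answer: 509437/12 ≈ 42453.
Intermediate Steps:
u(M) = 12 (u(M) = (5 + 4) + 3 = 9 + 3 = 12)
a = -12/19 (a = (4 - 16)/(12 + 7) = -12/19 ≈ -0.63158)
j(T, X) = -19/12 (j(T, X) = 1/(-12/19) = -19/12)
(3807 - 4426)*(Y(-67) + j(-12, -66)) = (3807 - 4426)*(-67 - 19/12) = -619*(-823/12) = 509437/12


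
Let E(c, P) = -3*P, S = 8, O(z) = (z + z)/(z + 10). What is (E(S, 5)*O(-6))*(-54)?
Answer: -2430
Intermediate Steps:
O(z) = 2*z/(10 + z) (O(z) = (2*z)/(10 + z) = 2*z/(10 + z))
(E(S, 5)*O(-6))*(-54) = ((-3*5)*(2*(-6)/(10 - 6)))*(-54) = -30*(-6)/4*(-54) = -15*(-3)*(-54) = 45*(-54) = -2430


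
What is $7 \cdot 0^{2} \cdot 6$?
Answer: $0$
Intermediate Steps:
$7 \cdot 0^{2} \cdot 6 = 7 \cdot 0 \cdot 6 = 0 \cdot 6 = 0$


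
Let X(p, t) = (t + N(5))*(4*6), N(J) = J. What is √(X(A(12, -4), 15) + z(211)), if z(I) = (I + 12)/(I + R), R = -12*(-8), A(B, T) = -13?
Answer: √45307981/307 ≈ 21.925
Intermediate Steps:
R = 96
X(p, t) = 120 + 24*t (X(p, t) = (t + 5)*(4*6) = (5 + t)*24 = 120 + 24*t)
z(I) = (12 + I)/(96 + I) (z(I) = (I + 12)/(I + 96) = (12 + I)/(96 + I))
√(X(A(12, -4), 15) + z(211)) = √((120 + 24*15) + (12 + 211)/(96 + 211)) = √((120 + 360) + 223/307) = √(480 + (1/307)*223) = √(480 + 223/307) = √(147583/307) = √45307981/307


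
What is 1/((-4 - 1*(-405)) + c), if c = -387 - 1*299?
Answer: -1/285 ≈ -0.0035088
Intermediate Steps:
c = -686 (c = -387 - 299 = -686)
1/((-4 - 1*(-405)) + c) = 1/((-4 - 1*(-405)) - 686) = 1/((-4 + 405) - 686) = 1/(401 - 686) = 1/(-285) = -1/285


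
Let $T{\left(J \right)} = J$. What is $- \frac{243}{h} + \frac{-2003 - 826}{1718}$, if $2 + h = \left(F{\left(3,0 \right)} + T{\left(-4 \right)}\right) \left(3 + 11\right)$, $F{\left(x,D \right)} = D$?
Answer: $\frac{63348}{24911} \approx 2.543$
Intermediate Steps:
$h = -58$ ($h = -2 + \left(0 - 4\right) \left(3 + 11\right) = -2 - 56 = -58$)
$- \frac{243}{h} + \frac{-2003 - 826}{1718} = - \frac{243}{-58} + \frac{-2003 - 826}{1718} = \left(-243\right) \left(- \frac{1}{58}\right) - \frac{2829}{1718} = \frac{243}{58} - \frac{2829}{1718} = \frac{63348}{24911}$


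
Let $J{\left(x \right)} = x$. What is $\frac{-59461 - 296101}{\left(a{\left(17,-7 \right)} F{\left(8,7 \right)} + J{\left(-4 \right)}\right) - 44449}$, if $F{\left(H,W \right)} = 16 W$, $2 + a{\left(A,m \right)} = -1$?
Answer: $\frac{355562}{44789} \approx 7.9386$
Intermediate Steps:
$a{\left(A,m \right)} = -3$ ($a{\left(A,m \right)} = -2 - 1 = -3$)
$\frac{-59461 - 296101}{\left(a{\left(17,-7 \right)} F{\left(8,7 \right)} + J{\left(-4 \right)}\right) - 44449} = \frac{-59461 - 296101}{\left(- 3 \cdot 16 \cdot 7 - 4\right) - 44449} = - \frac{355562}{\left(\left(-3\right) 112 - 4\right) - 44449} = - \frac{355562}{\left(-336 - 4\right) - 44449} = - \frac{355562}{-340 - 44449} = - \frac{355562}{-44789} = \left(-355562\right) \left(- \frac{1}{44789}\right) = \frac{355562}{44789}$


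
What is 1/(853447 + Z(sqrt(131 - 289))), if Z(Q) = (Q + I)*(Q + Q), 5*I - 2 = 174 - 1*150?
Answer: -5*I/(-4265655*I + 52*sqrt(158)) ≈ 1.1722e-6 - 1.7961e-10*I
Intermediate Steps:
I = 26/5 (I = 2/5 + (174 - 1*150)/5 = 2/5 + (174 - 150)/5 = 2/5 + (1/5)*24 = 2/5 + 24/5 = 26/5 ≈ 5.2000)
Z(Q) = 2*Q*(26/5 + Q) (Z(Q) = (Q + 26/5)*(Q + Q) = (26/5 + Q)*(2*Q) = 2*Q*(26/5 + Q))
1/(853447 + Z(sqrt(131 - 289))) = 1/(853447 + 2*sqrt(131 - 289)*(26 + 5*sqrt(131 - 289))/5) = 1/(853447 + 2*sqrt(-158)*(26 + 5*sqrt(-158))/5) = 1/(853447 + 2*(I*sqrt(158))*(26 + 5*(I*sqrt(158)))/5) = 1/(853447 + 2*(I*sqrt(158))*(26 + 5*I*sqrt(158))/5) = 1/(853447 + 2*I*sqrt(158)*(26 + 5*I*sqrt(158))/5)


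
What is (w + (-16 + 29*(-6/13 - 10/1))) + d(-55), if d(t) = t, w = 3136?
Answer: 35901/13 ≈ 2761.6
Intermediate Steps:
(w + (-16 + 29*(-6/13 - 10/1))) + d(-55) = (3136 + (-16 + 29*(-6/13 - 10/1))) - 55 = (3136 + (-16 + 29*(-6*1/13 - 10*1))) - 55 = (3136 + (-16 + 29*(-6/13 - 10))) - 55 = (3136 + (-16 + 29*(-136/13))) - 55 = (3136 + (-16 - 3944/13)) - 55 = (3136 - 4152/13) - 55 = 36616/13 - 55 = 35901/13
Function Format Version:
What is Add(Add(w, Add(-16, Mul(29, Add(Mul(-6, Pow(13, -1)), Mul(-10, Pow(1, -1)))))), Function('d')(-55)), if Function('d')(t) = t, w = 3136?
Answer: Rational(35901, 13) ≈ 2761.6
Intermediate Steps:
Add(Add(w, Add(-16, Mul(29, Add(Mul(-6, Pow(13, -1)), Mul(-10, Pow(1, -1)))))), Function('d')(-55)) = Add(Add(3136, Add(-16, Mul(29, Add(Mul(-6, Pow(13, -1)), Mul(-10, Pow(1, -1)))))), -55) = Add(Add(3136, Add(-16, Mul(29, Add(Mul(-6, Rational(1, 13)), Mul(-10, 1))))), -55) = Add(Add(3136, Add(-16, Mul(29, Add(Rational(-6, 13), -10)))), -55) = Add(Add(3136, Add(-16, Mul(29, Rational(-136, 13)))), -55) = Add(Add(3136, Add(-16, Rational(-3944, 13))), -55) = Add(Add(3136, Rational(-4152, 13)), -55) = Add(Rational(36616, 13), -55) = Rational(35901, 13)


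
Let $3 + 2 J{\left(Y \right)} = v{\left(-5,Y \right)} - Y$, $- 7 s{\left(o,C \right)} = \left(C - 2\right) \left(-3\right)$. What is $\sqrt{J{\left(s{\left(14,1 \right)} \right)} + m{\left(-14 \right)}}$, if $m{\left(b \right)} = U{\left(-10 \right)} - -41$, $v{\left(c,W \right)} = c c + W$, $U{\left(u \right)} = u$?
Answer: $\sqrt{42} \approx 6.4807$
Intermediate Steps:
$s{\left(o,C \right)} = - \frac{6}{7} + \frac{3 C}{7}$ ($s{\left(o,C \right)} = - \frac{\left(C - 2\right) \left(-3\right)}{7} = - \frac{\left(-2 + C\right) \left(-3\right)}{7} = - \frac{6 - 3 C}{7} = - \frac{6}{7} + \frac{3 C}{7}$)
$v{\left(c,W \right)} = W + c^{2}$ ($v{\left(c,W \right)} = c^{2} + W = W + c^{2}$)
$J{\left(Y \right)} = 11$ ($J{\left(Y \right)} = - \frac{3}{2} + \frac{\left(Y + \left(-5\right)^{2}\right) - Y}{2} = - \frac{3}{2} + \frac{\left(Y + 25\right) - Y}{2} = - \frac{3}{2} + \frac{\left(25 + Y\right) - Y}{2} = - \frac{3}{2} + \frac{1}{2} \cdot 25 = - \frac{3}{2} + \frac{25}{2} = 11$)
$m{\left(b \right)} = 31$ ($m{\left(b \right)} = -10 - -41 = -10 + 41 = 31$)
$\sqrt{J{\left(s{\left(14,1 \right)} \right)} + m{\left(-14 \right)}} = \sqrt{11 + 31} = \sqrt{42}$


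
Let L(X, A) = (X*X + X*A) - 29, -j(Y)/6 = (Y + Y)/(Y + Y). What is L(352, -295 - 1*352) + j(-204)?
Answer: -103875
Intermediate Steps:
j(Y) = -6 (j(Y) = -6*(Y + Y)/(Y + Y) = -6*2*Y/(2*Y) = -6*2*Y*1/(2*Y) = -6*1 = -6)
L(X, A) = -29 + X² + A*X (L(X, A) = (X² + A*X) - 29 = -29 + X² + A*X)
L(352, -295 - 1*352) + j(-204) = (-29 + 352² + (-295 - 1*352)*352) - 6 = (-29 + 123904 + (-295 - 352)*352) - 6 = (-29 + 123904 - 647*352) - 6 = (-29 + 123904 - 227744) - 6 = -103869 - 6 = -103875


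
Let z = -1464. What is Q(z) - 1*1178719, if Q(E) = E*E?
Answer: 964577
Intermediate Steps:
Q(E) = E²
Q(z) - 1*1178719 = (-1464)² - 1*1178719 = 2143296 - 1178719 = 964577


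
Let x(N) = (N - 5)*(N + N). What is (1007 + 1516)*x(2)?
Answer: -30276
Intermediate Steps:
x(N) = 2*N*(-5 + N) (x(N) = (-5 + N)*(2*N) = 2*N*(-5 + N))
(1007 + 1516)*x(2) = (1007 + 1516)*(2*2*(-5 + 2)) = 2523*(2*2*(-3)) = 2523*(-12) = -30276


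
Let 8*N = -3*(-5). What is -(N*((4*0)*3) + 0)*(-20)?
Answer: 0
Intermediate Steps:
N = 15/8 (N = (-3*(-5))/8 = (⅛)*15 = 15/8 ≈ 1.8750)
-(N*((4*0)*3) + 0)*(-20) = -(15*((4*0)*3)/8 + 0)*(-20) = -(15*(0*3)/8 + 0)*(-20) = -((15/8)*0 + 0)*(-20) = -(0 + 0)*(-20) = -0*(-20) = -1*0 = 0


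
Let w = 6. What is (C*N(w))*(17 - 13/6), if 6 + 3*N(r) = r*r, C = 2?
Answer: 890/3 ≈ 296.67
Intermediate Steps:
N(r) = -2 + r²/3 (N(r) = -2 + (r*r)/3 = -2 + r²/3)
(C*N(w))*(17 - 13/6) = (2*(-2 + (⅓)*6²))*(17 - 13/6) = (2*(-2 + (⅓)*36))*(17 - 13*⅙) = (2*(-2 + 12))*(17 - 13/6) = (2*10)*(89/6) = 20*(89/6) = 890/3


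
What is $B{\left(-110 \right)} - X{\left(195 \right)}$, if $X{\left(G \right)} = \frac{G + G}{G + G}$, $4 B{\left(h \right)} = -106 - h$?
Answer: $0$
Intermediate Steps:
$B{\left(h \right)} = - \frac{53}{2} - \frac{h}{4}$ ($B{\left(h \right)} = \frac{-106 - h}{4} = - \frac{53}{2} - \frac{h}{4}$)
$X{\left(G \right)} = 1$ ($X{\left(G \right)} = \frac{2 G}{2 G} = 2 G \frac{1}{2 G} = 1$)
$B{\left(-110 \right)} - X{\left(195 \right)} = \left(- \frac{53}{2} - - \frac{55}{2}\right) - 1 = \left(- \frac{53}{2} + \frac{55}{2}\right) - 1 = 1 - 1 = 0$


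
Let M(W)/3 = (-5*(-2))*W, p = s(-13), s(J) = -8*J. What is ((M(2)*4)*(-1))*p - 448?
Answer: -25408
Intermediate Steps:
p = 104 (p = -8*(-13) = 104)
M(W) = 30*W (M(W) = 3*((-5*(-2))*W) = 3*(10*W) = 30*W)
((M(2)*4)*(-1))*p - 448 = (((30*2)*4)*(-1))*104 - 448 = ((60*4)*(-1))*104 - 448 = (240*(-1))*104 - 448 = -240*104 - 448 = -24960 - 448 = -25408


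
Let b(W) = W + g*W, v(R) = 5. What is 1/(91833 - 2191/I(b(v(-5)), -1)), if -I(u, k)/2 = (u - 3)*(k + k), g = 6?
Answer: 128/11752433 ≈ 1.0891e-5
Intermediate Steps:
b(W) = 7*W (b(W) = W + 6*W = 7*W)
I(u, k) = -4*k*(-3 + u) (I(u, k) = -2*(u - 3)*(k + k) = -2*(-3 + u)*2*k = -4*k*(-3 + u))
1/(91833 - 2191/I(b(v(-5)), -1)) = 1/(91833 - 2191*(-1/(4*(3 - 7*5)))) = 1/(91833 - 2191*(-1/(4*(3 - 1*35)))) = 1/(91833 - 2191*(-1/(4*(3 - 35)))) = 1/(91833 - 2191/(4*(-1)*(-32))) = 1/(91833 - 2191/128) = 1/(11752433/128) = 128/11752433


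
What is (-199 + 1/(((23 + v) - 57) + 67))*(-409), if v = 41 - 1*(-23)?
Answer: 7894518/97 ≈ 81387.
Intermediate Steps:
v = 64 (v = 41 + 23 = 64)
(-199 + 1/(((23 + v) - 57) + 67))*(-409) = (-199 + 1/(((23 + 64) - 57) + 67))*(-409) = (-199 + 1/((87 - 57) + 67))*(-409) = (-199 + 1/(30 + 67))*(-409) = (-199 + 1/97)*(-409) = -19302/97*(-409) = 7894518/97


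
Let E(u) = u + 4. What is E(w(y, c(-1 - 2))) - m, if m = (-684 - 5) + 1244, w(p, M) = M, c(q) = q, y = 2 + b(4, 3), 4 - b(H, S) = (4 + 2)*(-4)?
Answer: -554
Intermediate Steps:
b(H, S) = 28 (b(H, S) = 4 - (4 + 2)*(-4) = 4 - 6*(-4) = 4 - 1*(-24) = 4 + 24 = 28)
y = 30 (y = 2 + 28 = 30)
E(u) = 4 + u
m = 555 (m = -689 + 1244 = 555)
E(w(y, c(-1 - 2))) - m = (4 + (-1 - 2)) - 1*555 = (4 - 3) - 555 = 1 - 555 = -554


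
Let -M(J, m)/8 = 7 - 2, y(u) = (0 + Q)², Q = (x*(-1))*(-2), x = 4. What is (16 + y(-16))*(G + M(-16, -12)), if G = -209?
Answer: -19920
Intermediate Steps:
Q = 8 (Q = (4*(-1))*(-2) = -4*(-2) = 8)
y(u) = 64 (y(u) = (0 + 8)² = 8² = 64)
M(J, m) = -40 (M(J, m) = -8*(7 - 2) = -8*5 = -40)
(16 + y(-16))*(G + M(-16, -12)) = (16 + 64)*(-209 - 40) = 80*(-249) = -19920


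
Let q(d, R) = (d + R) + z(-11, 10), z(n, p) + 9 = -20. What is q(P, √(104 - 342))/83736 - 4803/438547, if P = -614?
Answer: -684169729/36722171592 + I*√238/83736 ≈ -0.018631 + 0.00018424*I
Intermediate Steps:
z(n, p) = -29 (z(n, p) = -9 - 20 = -29)
q(d, R) = -29 + R + d (q(d, R) = (d + R) - 29 = (R + d) - 29 = -29 + R + d)
q(P, √(104 - 342))/83736 - 4803/438547 = (-29 + √(104 - 342) - 614)/83736 - 4803/438547 = (-29 + √(-238) - 614)*(1/83736) - 4803*1/438547 = (-29 + I*√238 - 614)*(1/83736) - 4803/438547 = (-643 + I*√238)*(1/83736) - 4803/438547 = (-643/83736 + I*√238/83736) - 4803/438547 = -684169729/36722171592 + I*√238/83736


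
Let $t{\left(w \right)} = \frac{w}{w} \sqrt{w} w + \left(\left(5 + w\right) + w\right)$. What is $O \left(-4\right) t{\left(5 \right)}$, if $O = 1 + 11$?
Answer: $-720 - 240 \sqrt{5} \approx -1256.7$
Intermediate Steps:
$t{\left(w \right)} = 5 + w^{\frac{3}{2}} + 2 w$ ($t{\left(w \right)} = 1 \sqrt{w} w + \left(5 + 2 w\right) = \sqrt{w} w + \left(5 + 2 w\right) = w^{\frac{3}{2}} + \left(5 + 2 w\right) = 5 + w^{\frac{3}{2}} + 2 w$)
$O = 12$
$O \left(-4\right) t{\left(5 \right)} = 12 \left(-4\right) \left(5 + 5^{\frac{3}{2}} + 2 \cdot 5\right) = - 48 \left(5 + 5 \sqrt{5} + 10\right) = - 48 \left(15 + 5 \sqrt{5}\right) = -720 - 240 \sqrt{5}$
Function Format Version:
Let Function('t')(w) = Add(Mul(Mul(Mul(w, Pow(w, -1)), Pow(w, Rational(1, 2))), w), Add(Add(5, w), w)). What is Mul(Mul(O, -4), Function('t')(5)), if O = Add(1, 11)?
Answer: Add(-720, Mul(-240, Pow(5, Rational(1, 2)))) ≈ -1256.7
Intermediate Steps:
Function('t')(w) = Add(5, Pow(w, Rational(3, 2)), Mul(2, w)) (Function('t')(w) = Add(Mul(Mul(1, Pow(w, Rational(1, 2))), w), Add(5, Mul(2, w))) = Add(Mul(Pow(w, Rational(1, 2)), w), Add(5, Mul(2, w))) = Add(Pow(w, Rational(3, 2)), Add(5, Mul(2, w))) = Add(5, Pow(w, Rational(3, 2)), Mul(2, w)))
O = 12
Mul(Mul(O, -4), Function('t')(5)) = Mul(Mul(12, -4), Add(5, Pow(5, Rational(3, 2)), Mul(2, 5))) = Mul(-48, Add(5, Mul(5, Pow(5, Rational(1, 2))), 10)) = Mul(-48, Add(15, Mul(5, Pow(5, Rational(1, 2))))) = Add(-720, Mul(-240, Pow(5, Rational(1, 2))))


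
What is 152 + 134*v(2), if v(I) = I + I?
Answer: 688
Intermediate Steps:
v(I) = 2*I
152 + 134*v(2) = 152 + 134*(2*2) = 152 + 134*4 = 152 + 536 = 688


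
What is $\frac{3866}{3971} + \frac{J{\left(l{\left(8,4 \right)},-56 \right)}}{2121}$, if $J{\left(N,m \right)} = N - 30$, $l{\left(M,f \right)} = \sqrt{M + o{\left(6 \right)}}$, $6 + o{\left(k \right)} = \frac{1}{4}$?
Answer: $\frac{5391075}{5614994} \approx 0.96012$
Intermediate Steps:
$o{\left(k \right)} = - \frac{23}{4}$ ($o{\left(k \right)} = -6 + \frac{1}{4} = - \frac{23}{4}$)
$l{\left(M,f \right)} = \sqrt{- \frac{23}{4} + M}$ ($l{\left(M,f \right)} = \sqrt{M - \frac{23}{4}} = \sqrt{- \frac{23}{4} + M}$)
$J{\left(N,m \right)} = -30 + N$ ($J{\left(N,m \right)} = N - 30 = -30 + N$)
$\frac{3866}{3971} + \frac{J{\left(l{\left(8,4 \right)},-56 \right)}}{2121} = \frac{3866}{3971} + \frac{-30 + \frac{\sqrt{-23 + 4 \cdot 8}}{2}}{2121} = 3866 \cdot \frac{1}{3971} + \left(-30 + \frac{\sqrt{-23 + 32}}{2}\right) \frac{1}{2121} = \frac{3866}{3971} + \left(-30 + \frac{\sqrt{9}}{2}\right) \frac{1}{2121} = \frac{3866}{3971} + \left(-30 + \frac{1}{2} \cdot 3\right) \frac{1}{2121} = \frac{3866}{3971} + \left(-30 + \frac{3}{2}\right) \frac{1}{2121} = \frac{3866}{3971} - \frac{19}{1414} = \frac{5391075}{5614994}$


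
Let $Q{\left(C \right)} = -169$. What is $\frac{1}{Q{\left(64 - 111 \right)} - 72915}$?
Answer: $- \frac{1}{73084} \approx -1.3683 \cdot 10^{-5}$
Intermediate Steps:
$\frac{1}{Q{\left(64 - 111 \right)} - 72915} = \frac{1}{-169 - 72915} = \frac{1}{-73084} = - \frac{1}{73084}$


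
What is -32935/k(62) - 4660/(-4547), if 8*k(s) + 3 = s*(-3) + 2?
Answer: 1198914980/850289 ≈ 1410.0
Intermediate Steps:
k(s) = -⅛ - 3*s/8 (k(s) = -3/8 + (s*(-3) + 2)/8 = -3/8 + (-3*s + 2)/8 = -3/8 + (2 - 3*s)/8 = -3/8 + (¼ - 3*s/8) = -⅛ - 3*s/8)
-32935/k(62) - 4660/(-4547) = -32935/(-⅛ - 3/8*62) - 4660/(-4547) = -32935/(-⅛ - 93/4) - 4660*(-1/4547) = -32935/(-187/8) + 4660/4547 = -32935*(-8/187) + 4660/4547 = 263480/187 + 4660/4547 = 1198914980/850289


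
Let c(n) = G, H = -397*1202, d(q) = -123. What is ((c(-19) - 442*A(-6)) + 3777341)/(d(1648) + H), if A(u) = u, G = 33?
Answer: -3780026/477317 ≈ -7.9193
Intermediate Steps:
H = -477194
c(n) = 33
((c(-19) - 442*A(-6)) + 3777341)/(d(1648) + H) = ((33 - 442*(-6)) + 3777341)/(-123 - 477194) = ((33 + 2652) + 3777341)/(-477317) = (2685 + 3777341)*(-1/477317) = 3780026*(-1/477317) = -3780026/477317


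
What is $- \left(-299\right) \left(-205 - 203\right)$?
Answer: $-121992$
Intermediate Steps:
$- \left(-299\right) \left(-205 - 203\right) = - \left(-299\right) \left(-408\right) = \left(-1\right) 121992 = -121992$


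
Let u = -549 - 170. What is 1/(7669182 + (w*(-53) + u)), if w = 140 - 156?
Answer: 1/7669311 ≈ 1.3039e-7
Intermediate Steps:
w = -16
u = -719
1/(7669182 + (w*(-53) + u)) = 1/(7669182 + (-16*(-53) - 719)) = 1/(7669182 + (848 - 719)) = 1/(7669182 + 129) = 1/7669311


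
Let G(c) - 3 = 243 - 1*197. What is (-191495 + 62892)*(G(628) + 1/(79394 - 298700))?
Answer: -1381966937779/219306 ≈ -6.3015e+6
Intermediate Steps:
G(c) = 49 (G(c) = 3 + (243 - 1*197) = 3 + (243 - 197) = 3 + 46 = 49)
(-191495 + 62892)*(G(628) + 1/(79394 - 298700)) = (-191495 + 62892)*(49 + 1/(79394 - 298700)) = -128603*(49 + 1/(-219306)) = -128603*(49 - 1/219306) = -128603*10745993/219306 = -1381966937779/219306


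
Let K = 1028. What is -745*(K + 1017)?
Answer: -1523525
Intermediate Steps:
-745*(K + 1017) = -745*(1028 + 1017) = -745*2045 = -1523525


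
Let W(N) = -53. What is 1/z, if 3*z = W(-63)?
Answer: -3/53 ≈ -0.056604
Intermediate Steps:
z = -53/3 (z = (1/3)*(-53) = -53/3 ≈ -17.667)
1/z = 1/(-53/3) = -3/53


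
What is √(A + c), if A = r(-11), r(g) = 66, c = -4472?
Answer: I*√4406 ≈ 66.378*I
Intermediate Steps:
A = 66
√(A + c) = √(66 - 4472) = √(-4406) = I*√4406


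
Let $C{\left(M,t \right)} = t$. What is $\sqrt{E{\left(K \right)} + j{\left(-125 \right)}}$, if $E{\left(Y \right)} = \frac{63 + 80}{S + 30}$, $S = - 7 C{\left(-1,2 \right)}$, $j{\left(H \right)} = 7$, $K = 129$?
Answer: $\frac{\sqrt{255}}{4} \approx 3.9922$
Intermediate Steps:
$S = -14$ ($S = \left(-7\right) 2 = -14$)
$E{\left(Y \right)} = \frac{143}{16}$ ($E{\left(Y \right)} = \frac{63 + 80}{-14 + 30} = \frac{143}{16}$)
$\sqrt{E{\left(K \right)} + j{\left(-125 \right)}} = \sqrt{\frac{143}{16} + 7} = \sqrt{\frac{255}{16}} = \frac{\sqrt{255}}{4}$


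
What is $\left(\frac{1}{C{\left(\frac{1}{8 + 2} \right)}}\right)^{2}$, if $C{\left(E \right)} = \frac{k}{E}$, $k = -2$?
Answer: $\frac{1}{400} \approx 0.0025$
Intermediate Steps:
$C{\left(E \right)} = - \frac{2}{E}$
$\left(\frac{1}{C{\left(\frac{1}{8 + 2} \right)}}\right)^{2} = \left(\frac{1}{\left(-2\right) \frac{1}{\frac{1}{8 + 2}}}\right)^{2} = \left(\frac{1}{\left(-2\right) \frac{1}{\frac{1}{10}}}\right)^{2} = \left(\frac{1}{\left(-2\right) 10}\right)^{2} = \left(\frac{1}{-20}\right)^{2} = \left(- \frac{1}{20}\right)^{2} = \frac{1}{400}$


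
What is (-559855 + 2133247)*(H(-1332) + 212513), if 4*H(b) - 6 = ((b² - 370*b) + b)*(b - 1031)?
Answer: -2105621210574984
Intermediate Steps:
H(b) = 3/2 + (-1031 + b)*(b² - 369*b)/4 (H(b) = 3/2 + (((b² - 370*b) + b)*(b - 1031))/4 = 3/2 + ((b² - 369*b)*(-1031 + b))/4 = 3/2 + ((-1031 + b)*(b² - 369*b))/4 = 3/2 + (-1031 + b)*(b² - 369*b)/4)
(-559855 + 2133247)*(H(-1332) + 212513) = (-559855 + 2133247)*((3/2 - 350*(-1332)² + (¼)*(-1332)³ + (380439/4)*(-1332)) + 212513) = 1573392*((3/2 - 350*1774224 + (¼)*(-2363266368) - 126686187) + 212513) = 1573392*((3/2 - 620978400 - 590816592 - 126686187) + 212513) = 1573392*(-2676962355/2 + 212513) = 1573392*(-2676537329/2) = -2105621210574984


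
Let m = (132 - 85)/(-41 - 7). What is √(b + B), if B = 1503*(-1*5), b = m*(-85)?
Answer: 5*I*√42807/12 ≈ 86.208*I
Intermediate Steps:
m = -47/48 (m = 47/(-48) = 47*(-1/48) = -47/48 ≈ -0.97917)
b = 3995/48 (b = -47/48*(-85) = 3995/48 ≈ 83.229)
B = -7515 (B = 1503*(-5) = -7515)
√(b + B) = √(3995/48 - 7515) = √(-356725/48) = 5*I*√42807/12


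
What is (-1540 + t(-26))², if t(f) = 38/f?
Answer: 401561521/169 ≈ 2.3761e+6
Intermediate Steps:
(-1540 + t(-26))² = (-1540 + 38/(-26))² = (-1540 + 38*(-1/26))² = (-1540 - 19/13)² = (-20039/13)² = 401561521/169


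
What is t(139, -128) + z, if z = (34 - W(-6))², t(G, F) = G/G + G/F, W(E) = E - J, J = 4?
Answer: 247797/128 ≈ 1935.9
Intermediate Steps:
W(E) = -4 + E (W(E) = E - 1*4 = E - 4 = -4 + E)
t(G, F) = 1 + G/F
z = 1936 (z = (34 - (-4 - 6))² = (34 - 1*(-10))² = (34 + 10)² = 44² = 1936)
t(139, -128) + z = (-128 + 139)/(-128) + 1936 = -1/128*11 + 1936 = -11/128 + 1936 = 247797/128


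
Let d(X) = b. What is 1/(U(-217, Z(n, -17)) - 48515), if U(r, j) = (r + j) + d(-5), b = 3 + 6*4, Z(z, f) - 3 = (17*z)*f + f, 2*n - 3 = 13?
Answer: -1/51031 ≈ -1.9596e-5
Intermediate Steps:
n = 8 (n = 3/2 + (½)*13 = 3/2 + 13/2 = 8)
Z(z, f) = 3 + f + 17*f*z (Z(z, f) = 3 + ((17*z)*f + f) = 3 + (17*f*z + f) = 3 + (f + 17*f*z) = 3 + f + 17*f*z)
b = 27 (b = 3 + 24 = 27)
d(X) = 27
U(r, j) = 27 + j + r (U(r, j) = (r + j) + 27 = (j + r) + 27 = 27 + j + r)
1/(U(-217, Z(n, -17)) - 48515) = 1/((27 + (3 - 17 + 17*(-17)*8) - 217) - 48515) = 1/((27 + (3 - 17 - 2312) - 217) - 48515) = 1/((27 - 2326 - 217) - 48515) = 1/(-2516 - 48515) = 1/(-51031) = -1/51031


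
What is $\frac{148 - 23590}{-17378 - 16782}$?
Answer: $\frac{11721}{17080} \approx 0.68624$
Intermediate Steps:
$\frac{148 - 23590}{-17378 - 16782} = \frac{148 - 23590}{-34160} = \left(-23442\right) \left(- \frac{1}{34160}\right) = \frac{11721}{17080}$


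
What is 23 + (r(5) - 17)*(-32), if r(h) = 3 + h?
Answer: 311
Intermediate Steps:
23 + (r(5) - 17)*(-32) = 23 + ((3 + 5) - 17)*(-32) = 23 + (8 - 17)*(-32) = 23 - 9*(-32) = 23 + 288 = 311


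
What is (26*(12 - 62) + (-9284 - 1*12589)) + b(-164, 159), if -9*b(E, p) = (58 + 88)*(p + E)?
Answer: -207827/9 ≈ -23092.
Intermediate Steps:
b(E, p) = -146*E/9 - 146*p/9 (b(E, p) = -(58 + 88)*(p + E)/9 = -146*(E + p)/9 = -(146*E + 146*p)/9 = -146*E/9 - 146*p/9)
(26*(12 - 62) + (-9284 - 1*12589)) + b(-164, 159) = (26*(12 - 62) + (-9284 - 1*12589)) + (-146/9*(-164) - 146/9*159) = (26*(-50) + (-9284 - 12589)) + (23944/9 - 7738/3) = (-1300 - 21873) + 730/9 = -23173 + 730/9 = -207827/9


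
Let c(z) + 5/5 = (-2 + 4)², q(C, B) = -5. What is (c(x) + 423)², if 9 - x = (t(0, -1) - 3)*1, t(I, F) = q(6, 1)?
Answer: 181476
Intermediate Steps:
t(I, F) = -5
x = 17 (x = 9 - (-5 - 3) = 9 - (-8) = 9 - 1*(-8) = 9 + 8 = 17)
c(z) = 3 (c(z) = -1 + (-2 + 4)² = -1 + 2² = -1 + 4 = 3)
(c(x) + 423)² = (3 + 423)² = 426² = 181476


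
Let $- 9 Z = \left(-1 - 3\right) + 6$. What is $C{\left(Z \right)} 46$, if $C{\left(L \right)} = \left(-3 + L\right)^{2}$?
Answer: $\frac{38686}{81} \approx 477.6$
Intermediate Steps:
$Z = - \frac{2}{9}$ ($Z = - \frac{\left(-1 - 3\right) + 6}{9} = - \frac{-4 + 6}{9} = \left(- \frac{1}{9}\right) 2 = - \frac{2}{9} \approx -0.22222$)
$C{\left(Z \right)} 46 = \left(-3 - \frac{2}{9}\right)^{2} \cdot 46 = \left(- \frac{29}{9}\right)^{2} \cdot 46 = \frac{841}{81} \cdot 46 = \frac{38686}{81}$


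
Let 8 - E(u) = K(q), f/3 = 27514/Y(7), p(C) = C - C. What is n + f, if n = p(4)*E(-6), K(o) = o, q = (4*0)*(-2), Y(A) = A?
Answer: 82542/7 ≈ 11792.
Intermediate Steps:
p(C) = 0
q = 0 (q = 0*(-2) = 0)
f = 82542/7 (f = 3*(27514/7) = 82542/7 ≈ 11792.)
E(u) = 8 (E(u) = 8 - 1*0 = 8 + 0 = 8)
n = 0 (n = 0*8 = 0)
n + f = 0 + 82542/7 = 82542/7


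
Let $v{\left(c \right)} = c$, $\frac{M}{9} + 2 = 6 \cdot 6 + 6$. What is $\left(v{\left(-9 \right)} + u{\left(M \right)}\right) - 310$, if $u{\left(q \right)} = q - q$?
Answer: $-319$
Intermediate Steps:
$M = 360$ ($M = -18 + 9 \left(6 \cdot 6 + 6\right) = -18 + 9 \left(36 + 6\right) = -18 + 9 \cdot 42 = -18 + 378 = 360$)
$u{\left(q \right)} = 0$
$\left(v{\left(-9 \right)} + u{\left(M \right)}\right) - 310 = \left(-9 + 0\right) - 310 = -9 - 310 = -319$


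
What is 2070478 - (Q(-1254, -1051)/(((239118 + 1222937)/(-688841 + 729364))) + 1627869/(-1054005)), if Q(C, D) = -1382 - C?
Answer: 30387066110629933/14676316955 ≈ 2.0705e+6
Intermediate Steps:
2070478 - (Q(-1254, -1051)/(((239118 + 1222937)/(-688841 + 729364))) + 1627869/(-1054005)) = 2070478 - ((-1382 - 1*(-1254))/(((239118 + 1222937)/(-688841 + 729364))) + 1627869/(-1054005)) = 2070478 - ((-1382 + 1254)/((1462055/40523)) + 1627869*(-1/1054005)) = 2070478 - (-128/(1462055*(1/40523)) - 542623/351335) = 2070478 - (-128/208865/5789 - 542623/351335) = 2070478 - (-128*5789/208865 - 542623/351335) = 2070478 - (-740992/208865 - 542623/351335) = 2070478 - 1*(-74734275443/14676316955) = 2070478 + 74734275443/14676316955 = 30387066110629933/14676316955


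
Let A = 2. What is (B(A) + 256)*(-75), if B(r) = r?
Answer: -19350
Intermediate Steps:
(B(A) + 256)*(-75) = (2 + 256)*(-75) = 258*(-75) = -19350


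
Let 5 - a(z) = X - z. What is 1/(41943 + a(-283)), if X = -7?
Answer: 1/41672 ≈ 2.3997e-5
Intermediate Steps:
a(z) = 12 + z (a(z) = 5 - (-7 - z) = 5 + (7 + z) = 12 + z)
1/(41943 + a(-283)) = 1/(41943 + (12 - 283)) = 1/(41943 - 271) = 1/41672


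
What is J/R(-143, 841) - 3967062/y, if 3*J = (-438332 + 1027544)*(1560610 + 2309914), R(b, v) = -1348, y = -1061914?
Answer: -100906571356440321/178932509 ≈ -5.6394e+8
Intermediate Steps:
J = 760186395696 (J = ((-438332 + 1027544)*(1560610 + 2309914))/3 = (589212*3870524)/3 = (⅓)*2280559187088 = 760186395696)
J/R(-143, 841) - 3967062/y = 760186395696/(-1348) - 3967062/(-1061914) = 760186395696*(-1/1348) - 3967062*(-1/1061914) = -190046598924/337 + 1983531/530957 = -100906571356440321/178932509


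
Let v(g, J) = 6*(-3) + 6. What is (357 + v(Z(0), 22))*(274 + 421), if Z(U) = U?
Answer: 239775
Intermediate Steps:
v(g, J) = -12 (v(g, J) = -18 + 6 = -12)
(357 + v(Z(0), 22))*(274 + 421) = (357 - 12)*(274 + 421) = 345*695 = 239775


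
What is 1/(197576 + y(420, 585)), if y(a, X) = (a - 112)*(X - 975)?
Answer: 1/77456 ≈ 1.2911e-5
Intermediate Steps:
y(a, X) = (-975 + X)*(-112 + a) (y(a, X) = (-112 + a)*(-975 + X) = (-975 + X)*(-112 + a))
1/(197576 + y(420, 585)) = 1/(197576 + (109200 - 975*420 - 112*585 + 585*420)) = 1/(197576 + (109200 - 409500 - 65520 + 245700)) = 1/(197576 - 120120) = 1/77456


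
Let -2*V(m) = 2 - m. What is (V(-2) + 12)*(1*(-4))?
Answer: -40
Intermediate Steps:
V(m) = -1 + m/2 (V(m) = -(2 - m)/2 = -1 + m/2)
(V(-2) + 12)*(1*(-4)) = ((-1 + (½)*(-2)) + 12)*(1*(-4)) = ((-1 - 1) + 12)*(-4) = (-2 + 12)*(-4) = 10*(-4) = -40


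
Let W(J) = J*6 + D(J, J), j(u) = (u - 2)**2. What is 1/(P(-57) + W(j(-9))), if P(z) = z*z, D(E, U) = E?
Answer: 1/4096 ≈ 0.00024414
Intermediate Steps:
j(u) = (-2 + u)**2
P(z) = z**2
W(J) = 7*J (W(J) = J*6 + J = 6*J + J = 7*J)
1/(P(-57) + W(j(-9))) = 1/((-57)**2 + 7*(-2 - 9)**2) = 1/(3249 + 7*(-11)**2) = 1/(3249 + 7*121) = 1/(3249 + 847) = 1/4096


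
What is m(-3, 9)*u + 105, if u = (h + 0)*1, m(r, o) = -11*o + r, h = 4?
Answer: -303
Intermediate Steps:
m(r, o) = r - 11*o
u = 4 (u = (4 + 0)*1 = 4*1 = 4)
m(-3, 9)*u + 105 = (-3 - 11*9)*4 + 105 = (-3 - 99)*4 + 105 = -102*4 + 105 = -408 + 105 = -303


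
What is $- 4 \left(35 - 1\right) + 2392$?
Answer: $2256$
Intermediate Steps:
$- 4 \left(35 - 1\right) + 2392 = \left(-4\right) 34 + 2392 = -136 + 2392 = 2256$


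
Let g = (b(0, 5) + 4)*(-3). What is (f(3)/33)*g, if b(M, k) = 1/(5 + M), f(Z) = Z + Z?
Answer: -126/55 ≈ -2.2909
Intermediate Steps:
f(Z) = 2*Z
g = -63/5 (g = (1/(5 + 0) + 4)*(-3) = (1/5 + 4)*(-3) = (⅕ + 4)*(-3) = (21/5)*(-3) = -63/5 ≈ -12.600)
(f(3)/33)*g = ((2*3)/33)*(-63/5) = ((1/33)*6)*(-63/5) = (2/11)*(-63/5) = -126/55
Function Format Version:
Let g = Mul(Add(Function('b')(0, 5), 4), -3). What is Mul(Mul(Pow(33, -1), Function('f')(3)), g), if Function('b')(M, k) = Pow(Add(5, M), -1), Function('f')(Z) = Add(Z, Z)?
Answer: Rational(-126, 55) ≈ -2.2909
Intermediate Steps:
Function('f')(Z) = Mul(2, Z)
g = Rational(-63, 5) (g = Mul(Add(Pow(Add(5, 0), -1), 4), -3) = Mul(Add(Pow(5, -1), 4), -3) = Mul(Add(Rational(1, 5), 4), -3) = Mul(Rational(21, 5), -3) = Rational(-63, 5) ≈ -12.600)
Mul(Mul(Pow(33, -1), Function('f')(3)), g) = Mul(Mul(Pow(33, -1), Mul(2, 3)), Rational(-63, 5)) = Mul(Mul(Rational(1, 33), 6), Rational(-63, 5)) = Mul(Rational(2, 11), Rational(-63, 5)) = Rational(-126, 55)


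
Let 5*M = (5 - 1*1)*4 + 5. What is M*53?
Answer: 1113/5 ≈ 222.60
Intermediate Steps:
M = 21/5 (M = ((5 - 1*1)*4 + 5)/5 = ((5 - 1)*4 + 5)/5 = (4*4 + 5)/5 = (16 + 5)/5 = (1/5)*21 = 21/5 ≈ 4.2000)
M*53 = (21/5)*53 = 1113/5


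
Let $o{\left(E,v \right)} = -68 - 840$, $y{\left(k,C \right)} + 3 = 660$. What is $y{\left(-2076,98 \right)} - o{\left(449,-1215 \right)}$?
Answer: $1565$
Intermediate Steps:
$y{\left(k,C \right)} = 657$ ($y{\left(k,C \right)} = -3 + 660 = 657$)
$o{\left(E,v \right)} = -908$ ($o{\left(E,v \right)} = -68 - 840 = -908$)
$y{\left(-2076,98 \right)} - o{\left(449,-1215 \right)} = 657 - -908 = 657 + 908 = 1565$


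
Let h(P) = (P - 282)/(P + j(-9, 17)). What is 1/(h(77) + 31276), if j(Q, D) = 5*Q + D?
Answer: 49/1532319 ≈ 3.1978e-5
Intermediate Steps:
j(Q, D) = D + 5*Q
h(P) = (-282 + P)/(-28 + P) (h(P) = (P - 282)/(P + (17 + 5*(-9))) = (-282 + P)/(P + (17 - 45)) = (-282 + P)/(P - 28) = (-282 + P)/(-28 + P))
1/(h(77) + 31276) = 1/((-282 + 77)/(-28 + 77) + 31276) = 1/(-205/49 + 31276) = 1/(1532319/49) = 49/1532319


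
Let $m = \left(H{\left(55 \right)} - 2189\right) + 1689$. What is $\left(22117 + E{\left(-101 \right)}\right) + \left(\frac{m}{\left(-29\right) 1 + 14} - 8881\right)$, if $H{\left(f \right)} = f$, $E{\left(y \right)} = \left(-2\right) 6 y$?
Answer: $\frac{43433}{3} \approx 14478.0$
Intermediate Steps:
$E{\left(y \right)} = - 12 y$
$m = -445$ ($m = \left(55 - 2189\right) + 1689 = -2134 + 1689 = -445$)
$\left(22117 + E{\left(-101 \right)}\right) + \left(\frac{m}{\left(-29\right) 1 + 14} - 8881\right) = \left(22117 - -1212\right) - \left(8881 + \frac{445}{\left(-29\right) 1 + 14}\right) = \left(22117 + 1212\right) - \left(8881 + \frac{445}{-29 + 14}\right) = 23329 - \left(8881 + \frac{445}{-15}\right) = 23329 - \frac{26554}{3} = \frac{43433}{3}$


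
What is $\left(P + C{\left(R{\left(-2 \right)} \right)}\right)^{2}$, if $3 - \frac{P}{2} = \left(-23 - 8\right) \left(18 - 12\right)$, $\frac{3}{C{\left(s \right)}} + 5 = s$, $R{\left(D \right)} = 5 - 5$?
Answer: $\frac{3560769}{25} \approx 1.4243 \cdot 10^{5}$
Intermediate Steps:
$R{\left(D \right)} = 0$
$C{\left(s \right)} = \frac{3}{-5 + s}$
$P = 378$ ($P = 6 - 2 \left(-23 - 8\right) \left(18 - 12\right) = 6 - 2 \left(\left(-31\right) 6\right) = 6 - -372 = 6 + 372 = 378$)
$\left(P + C{\left(R{\left(-2 \right)} \right)}\right)^{2} = \left(378 + \frac{3}{-5 + 0}\right)^{2} = \left(378 + \frac{3}{-5}\right)^{2} = \left(378 + 3 \left(- \frac{1}{5}\right)\right)^{2} = \left(378 - \frac{3}{5}\right)^{2} = \left(\frac{1887}{5}\right)^{2} = \frac{3560769}{25}$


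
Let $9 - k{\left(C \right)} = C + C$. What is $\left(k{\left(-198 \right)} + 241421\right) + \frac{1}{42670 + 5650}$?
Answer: $\frac{11685032321}{48320} \approx 2.4183 \cdot 10^{5}$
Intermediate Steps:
$k{\left(C \right)} = 9 - 2 C$ ($k{\left(C \right)} = 9 - \left(C + C\right) = 9 - 2 C$)
$\left(k{\left(-198 \right)} + 241421\right) + \frac{1}{42670 + 5650} = \left(\left(9 - -396\right) + 241421\right) + \frac{1}{42670 + 5650} = \left(\left(9 + 396\right) + 241421\right) + \frac{1}{48320} = \left(405 + 241421\right) + \frac{1}{48320} = 241826 + \frac{1}{48320} = \frac{11685032321}{48320}$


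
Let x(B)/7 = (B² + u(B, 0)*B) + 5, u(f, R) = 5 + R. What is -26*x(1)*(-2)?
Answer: 4004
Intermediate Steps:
x(B) = 35 + 7*B² + 35*B (x(B) = 7*((B² + (5 + 0)*B) + 5) = 7*((B² + 5*B) + 5) = 7*(5 + B² + 5*B) = 35 + 7*B² + 35*B)
-26*x(1)*(-2) = -26*(35 + 7*1² + 35*1)*(-2) = -26*(35 + 7*1 + 35)*(-2) = -26*(35 + 7 + 35)*(-2) = -26*77*(-2) = -2002*(-2) = 4004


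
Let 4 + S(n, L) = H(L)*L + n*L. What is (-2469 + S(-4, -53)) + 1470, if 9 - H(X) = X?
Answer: -4077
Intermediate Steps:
H(X) = 9 - X
S(n, L) = -4 + L*n + L*(9 - L) (S(n, L) = -4 + ((9 - L)*L + n*L) = -4 + (L*(9 - L) + L*n) = -4 + (L*n + L*(9 - L)) = -4 + L*n + L*(9 - L))
(-2469 + S(-4, -53)) + 1470 = (-2469 + (-4 - 53*(-4) - 1*(-53)*(-9 - 53))) + 1470 = (-2469 + (-4 + 212 - 1*(-53)*(-62))) + 1470 = (-2469 + (-4 + 212 - 3286)) + 1470 = (-2469 - 3078) + 1470 = -5547 + 1470 = -4077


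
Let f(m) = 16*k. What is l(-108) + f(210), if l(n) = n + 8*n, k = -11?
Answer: -1148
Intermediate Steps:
l(n) = 9*n
f(m) = -176 (f(m) = 16*(-11) = -176)
l(-108) + f(210) = 9*(-108) - 176 = -972 - 176 = -1148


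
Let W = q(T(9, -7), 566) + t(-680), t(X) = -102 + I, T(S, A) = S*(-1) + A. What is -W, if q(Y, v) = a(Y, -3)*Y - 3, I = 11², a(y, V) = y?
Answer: -272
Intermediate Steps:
I = 121
T(S, A) = A - S (T(S, A) = -S + A = A - S)
q(Y, v) = -3 + Y² (q(Y, v) = Y*Y - 3 = Y² - 3 = -3 + Y²)
t(X) = 19 (t(X) = -102 + 121 = 19)
W = 272 (W = (-3 + (-7 - 1*9)²) + 19 = (-3 + (-7 - 9)²) + 19 = (-3 + (-16)²) + 19 = (-3 + 256) + 19 = 253 + 19 = 272)
-W = -1*272 = -272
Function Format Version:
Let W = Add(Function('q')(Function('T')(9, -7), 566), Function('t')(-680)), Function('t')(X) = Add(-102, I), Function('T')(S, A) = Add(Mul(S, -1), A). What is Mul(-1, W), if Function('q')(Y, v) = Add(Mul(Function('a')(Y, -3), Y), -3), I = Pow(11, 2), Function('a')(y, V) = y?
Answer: -272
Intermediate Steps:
I = 121
Function('T')(S, A) = Add(A, Mul(-1, S)) (Function('T')(S, A) = Add(Mul(-1, S), A) = Add(A, Mul(-1, S)))
Function('q')(Y, v) = Add(-3, Pow(Y, 2)) (Function('q')(Y, v) = Add(Mul(Y, Y), -3) = Add(Pow(Y, 2), -3) = Add(-3, Pow(Y, 2)))
Function('t')(X) = 19 (Function('t')(X) = Add(-102, 121) = 19)
W = 272 (W = Add(Add(-3, Pow(Add(-7, Mul(-1, 9)), 2)), 19) = Add(Add(-3, Pow(Add(-7, -9), 2)), 19) = Add(Add(-3, Pow(-16, 2)), 19) = Add(Add(-3, 256), 19) = Add(253, 19) = 272)
Mul(-1, W) = Mul(-1, 272) = -272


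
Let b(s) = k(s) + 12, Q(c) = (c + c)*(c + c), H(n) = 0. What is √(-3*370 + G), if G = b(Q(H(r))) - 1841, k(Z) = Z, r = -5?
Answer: I*√2939 ≈ 54.213*I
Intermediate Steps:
Q(c) = 4*c² (Q(c) = (2*c)*(2*c) = 4*c²)
b(s) = 12 + s (b(s) = s + 12 = 12 + s)
G = -1829 (G = (12 + 4*0²) - 1841 = (12 + 4*0) - 1841 = (12 + 0) - 1841 = 12 - 1841 = -1829)
√(-3*370 + G) = √(-3*370 - 1829) = √(-1110 - 1829) = √(-2939) = I*√2939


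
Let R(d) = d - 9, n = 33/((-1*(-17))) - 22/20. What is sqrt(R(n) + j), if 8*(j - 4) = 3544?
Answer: sqrt(12682510)/170 ≈ 20.949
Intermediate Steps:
j = 447 (j = 4 + (1/8)*3544 = 4 + 443 = 447)
n = 143/170 (n = 33/17 - 22*1/20 = 33*(1/17) - 11/10 = 33/17 - 11/10 = 143/170 ≈ 0.84118)
R(d) = -9 + d
sqrt(R(n) + j) = sqrt((-9 + 143/170) + 447) = sqrt(-1387/170 + 447) = sqrt(74603/170) = sqrt(12682510)/170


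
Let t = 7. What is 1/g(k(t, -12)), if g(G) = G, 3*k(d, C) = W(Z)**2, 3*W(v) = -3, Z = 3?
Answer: 3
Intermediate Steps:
W(v) = -1 (W(v) = (1/3)*(-3) = -1)
k(d, C) = 1/3 (k(d, C) = (1/3)*(-1)**2 = (1/3)*1 = 1/3)
1/g(k(t, -12)) = 1/(1/3) = 3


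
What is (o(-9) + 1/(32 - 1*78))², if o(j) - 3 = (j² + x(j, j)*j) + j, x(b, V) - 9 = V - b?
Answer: 76729/2116 ≈ 36.261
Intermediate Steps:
x(b, V) = 9 + V - b (x(b, V) = 9 + (V - b) = 9 + V - b)
o(j) = 3 + j² + 10*j (o(j) = 3 + ((j² + (9 + j - j)*j) + j) = 3 + ((j² + 9*j) + j) = 3 + (j² + 10*j) = 3 + j² + 10*j)
(o(-9) + 1/(32 - 1*78))² = ((3 + (-9)² + 10*(-9)) + 1/(32 - 1*78))² = ((3 + 81 - 90) + 1/(32 - 78))² = (-6 + 1/(-46))² = (-6 - 1/46)² = (-277/46)² = 76729/2116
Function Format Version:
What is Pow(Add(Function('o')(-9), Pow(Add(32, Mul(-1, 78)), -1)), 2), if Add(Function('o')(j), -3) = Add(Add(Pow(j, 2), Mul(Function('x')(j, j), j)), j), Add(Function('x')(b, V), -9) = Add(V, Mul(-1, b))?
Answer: Rational(76729, 2116) ≈ 36.261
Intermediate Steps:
Function('x')(b, V) = Add(9, V, Mul(-1, b)) (Function('x')(b, V) = Add(9, Add(V, Mul(-1, b))) = Add(9, V, Mul(-1, b)))
Function('o')(j) = Add(3, Pow(j, 2), Mul(10, j)) (Function('o')(j) = Add(3, Add(Add(Pow(j, 2), Mul(Add(9, j, Mul(-1, j)), j)), j)) = Add(3, Add(Add(Pow(j, 2), Mul(9, j)), j)) = Add(3, Add(Pow(j, 2), Mul(10, j))) = Add(3, Pow(j, 2), Mul(10, j)))
Pow(Add(Function('o')(-9), Pow(Add(32, Mul(-1, 78)), -1)), 2) = Pow(Add(Add(3, Pow(-9, 2), Mul(10, -9)), Pow(Add(32, Mul(-1, 78)), -1)), 2) = Pow(Add(Add(3, 81, -90), Pow(Add(32, -78), -1)), 2) = Pow(Add(-6, Pow(-46, -1)), 2) = Pow(Add(-6, Rational(-1, 46)), 2) = Pow(Rational(-277, 46), 2) = Rational(76729, 2116)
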